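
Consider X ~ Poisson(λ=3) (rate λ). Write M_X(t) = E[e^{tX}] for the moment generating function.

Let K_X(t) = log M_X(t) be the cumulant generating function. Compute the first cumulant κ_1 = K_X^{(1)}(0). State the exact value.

κ_1 = D[K](0) = 3

M_X(t) = e^(3*e^(t) - 3)
K_X(t) = log M_X(t) = 3*e^(t) - 3
D[K](t) = 3*e^(t)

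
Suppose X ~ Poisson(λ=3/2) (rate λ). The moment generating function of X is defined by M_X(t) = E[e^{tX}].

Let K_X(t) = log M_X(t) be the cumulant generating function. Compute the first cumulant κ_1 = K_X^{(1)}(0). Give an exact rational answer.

κ_1 = K′(0) = 3/2

M_X(t) = e^(3*e^(t)/2 - 3/2)
K_X(t) = log M_X(t) = 3*e^(t)/2 - 3/2
K′(t) = 3*e^(t)/2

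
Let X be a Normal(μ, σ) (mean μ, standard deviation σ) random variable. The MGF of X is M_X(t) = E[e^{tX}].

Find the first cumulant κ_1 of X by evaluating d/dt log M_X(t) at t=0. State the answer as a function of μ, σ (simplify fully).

κ_1 = dK/dt |_{t=0} = μ

M_X(t) = e^(μ*t + σ^2*t^2/2)
K_X(t) = log M_X(t) = μ*t + σ^2*t^2/2
dK/dt = μ + σ^2*t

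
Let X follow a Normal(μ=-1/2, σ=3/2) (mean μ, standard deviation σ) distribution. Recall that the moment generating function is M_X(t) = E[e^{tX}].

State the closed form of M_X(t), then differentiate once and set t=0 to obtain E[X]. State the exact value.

M_X(t) = e^(9*t^2/8 - t/2)
D[M](t) = 9*t*e^(-t/2)*e^(9*t^2/8)/4 - e^(-t/2)*e^(9*t^2/8)/2

E[X] = D[M](0) = -1/2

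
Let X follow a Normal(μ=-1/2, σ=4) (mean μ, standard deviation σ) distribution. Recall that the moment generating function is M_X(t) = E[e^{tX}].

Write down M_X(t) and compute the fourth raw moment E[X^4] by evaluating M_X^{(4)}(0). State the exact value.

E[X^4] = D^4[M](0) = 12673/16

M_X(t) = e^(8*t^2 - t/2)
D^4[M](t) = (1048576*t^4*e^(8*t^2) - 131072*t^3*e^(8*t^2) + 399360*t^2*e^(8*t^2) - 24704*t*e^(8*t^2) + 12673*e^(8*t^2))*e^(-t/2)/16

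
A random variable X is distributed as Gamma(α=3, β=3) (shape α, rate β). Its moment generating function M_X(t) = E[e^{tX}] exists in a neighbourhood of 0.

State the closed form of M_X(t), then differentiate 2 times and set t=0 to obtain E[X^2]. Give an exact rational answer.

M_X(t) = 27/(3 - t)^3
dM/dt = 81/(t^4 - 12*t^3 + 54*t^2 - 108*t + 81)
d^2M/dt^2 = -324/(t^5 - 15*t^4 + 90*t^3 - 270*t^2 + 405*t - 243)

E[X^2] = d^2M/dt^2 |_{t=0} = 4/3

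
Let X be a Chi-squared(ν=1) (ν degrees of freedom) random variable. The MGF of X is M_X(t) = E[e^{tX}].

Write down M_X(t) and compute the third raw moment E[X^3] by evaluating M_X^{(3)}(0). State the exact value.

E[X^3] = d^3M/dt^3 |_{t=0} = 15

M_X(t) = 1/√(1 - 2*t)
dM/dt = -1/(2*t*√(1 - 2*t) - √(1 - 2*t))
d^2M/dt^2 = 3/(4*t^2*√(1 - 2*t) - 4*t*√(1 - 2*t) + √(1 - 2*t))
d^3M/dt^3 = -15/(8*t^3*√(1 - 2*t) - 12*t^2*√(1 - 2*t) + 6*t*√(1 - 2*t) - √(1 - 2*t))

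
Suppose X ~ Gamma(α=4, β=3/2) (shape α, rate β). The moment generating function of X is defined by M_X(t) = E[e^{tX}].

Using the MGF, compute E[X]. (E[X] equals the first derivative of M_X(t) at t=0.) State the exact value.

M_X(t) = 81/(16*(3/2 - t)^4)
D[M](t) = -648/(32*t^5 - 240*t^4 + 720*t^3 - 1080*t^2 + 810*t - 243)

E[X] = D[M](0) = 8/3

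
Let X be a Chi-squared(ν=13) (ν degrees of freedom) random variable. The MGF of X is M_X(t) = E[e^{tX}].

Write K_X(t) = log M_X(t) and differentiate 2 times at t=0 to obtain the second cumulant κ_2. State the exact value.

M_X(t) = (1 - 2*t)^(-13/2)
K_X(t) = log M_X(t) = -13*log(1 - 2*t)/2
K′(t) = -13/(2*t - 1)
K′′(t) = 26/(4*t^2 - 4*t + 1)

κ_2 = K′′(0) = 26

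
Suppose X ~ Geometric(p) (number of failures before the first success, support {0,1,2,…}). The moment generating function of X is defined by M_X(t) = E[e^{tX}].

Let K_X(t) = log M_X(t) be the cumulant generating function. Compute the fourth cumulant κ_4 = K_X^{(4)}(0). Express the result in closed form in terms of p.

κ_4 = D^4[K](0) = (-p^3 + 7*p^2 - 12*p + 6)/p^4

M_X(t) = p/(-(1 - p)*e^(t) + 1)
K_X(t) = log M_X(t) = log(p) - log(-(1 - p)*e^(t) + 1)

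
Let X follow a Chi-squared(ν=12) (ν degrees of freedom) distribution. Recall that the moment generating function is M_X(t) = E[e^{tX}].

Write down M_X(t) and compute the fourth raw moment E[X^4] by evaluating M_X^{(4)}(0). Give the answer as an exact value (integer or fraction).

M_X(t) = (1 - 2*t)^(-6)
M^(4)(t) = 48384/(1024*t^10 - 5120*t^9 + 11520*t^8 - 15360*t^7 + 13440*t^6 - 8064*t^5 + 3360*t^4 - 960*t^3 + 180*t^2 - 20*t + 1)

E[X^4] = M^(4)(0) = 48384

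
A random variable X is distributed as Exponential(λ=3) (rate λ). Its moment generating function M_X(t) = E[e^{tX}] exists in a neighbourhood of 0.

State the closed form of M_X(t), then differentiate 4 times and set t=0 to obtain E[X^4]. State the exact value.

M_X(t) = 3/(3 - t)
M′(t) = 3/(t^2 - 6*t + 9)
M′′(t) = -6/(t^3 - 9*t^2 + 27*t - 27)
M′′′(t) = 18/(t^4 - 12*t^3 + 54*t^2 - 108*t + 81)
M′′′′(t) = -72/(t^5 - 15*t^4 + 90*t^3 - 270*t^2 + 405*t - 243)

E[X^4] = M′′′′(0) = 8/27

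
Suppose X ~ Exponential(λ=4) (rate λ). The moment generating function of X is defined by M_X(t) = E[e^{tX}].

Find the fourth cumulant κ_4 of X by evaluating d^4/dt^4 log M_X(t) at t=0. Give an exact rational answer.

κ_4 = K^(4)(0) = 3/128

M_X(t) = 4/(4 - t)
K_X(t) = log M_X(t) = -log(4 - t) + 2*log(2)
K^(4)(t) = 6/(t^4 - 16*t^3 + 96*t^2 - 256*t + 256)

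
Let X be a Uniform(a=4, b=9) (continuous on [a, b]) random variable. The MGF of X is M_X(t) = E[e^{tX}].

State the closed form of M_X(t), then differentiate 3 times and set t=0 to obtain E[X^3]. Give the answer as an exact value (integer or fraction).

M_X(t) = (e^(9*t) - e^(4*t))/(5*t)
M^(3)(t) = (729*t^3*e^(9*t) - 64*t^3*e^(4*t) - 243*t^2*e^(9*t) + 48*t^2*e^(4*t) + 54*t*e^(9*t) - 24*t*e^(4*t) - 6*e^(9*t) + 6*e^(4*t))/(5*t^4)

E[X^3] = M^(3)(0) = 1261/4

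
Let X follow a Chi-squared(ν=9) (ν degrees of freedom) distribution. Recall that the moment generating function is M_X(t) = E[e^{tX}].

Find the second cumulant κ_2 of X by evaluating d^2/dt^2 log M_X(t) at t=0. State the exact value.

M_X(t) = (1 - 2*t)^(-9/2)
K_X(t) = log M_X(t) = -9*log(1 - 2*t)/2
K′(t) = -9/(2*t - 1)
K′′(t) = 18/(4*t^2 - 4*t + 1)

κ_2 = K′′(0) = 18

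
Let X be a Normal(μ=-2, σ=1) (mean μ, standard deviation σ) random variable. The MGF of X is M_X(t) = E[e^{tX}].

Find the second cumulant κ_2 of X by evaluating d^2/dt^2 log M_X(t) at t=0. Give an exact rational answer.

κ_2 = d^2K/dt^2 |_{t=0} = 1

M_X(t) = e^(t^2/2 - 2*t)
K_X(t) = log M_X(t) = t^2/2 - 2*t
dK/dt = t - 2
d^2K/dt^2 = 1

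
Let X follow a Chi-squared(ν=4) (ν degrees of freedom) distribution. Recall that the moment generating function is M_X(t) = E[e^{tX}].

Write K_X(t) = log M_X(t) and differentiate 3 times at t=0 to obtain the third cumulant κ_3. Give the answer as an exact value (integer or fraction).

κ_3 = D^3[K](0) = 32

M_X(t) = (1 - 2*t)^(-2)
K_X(t) = log M_X(t) = -2*log(1 - 2*t)
D^3[K](t) = -32/(8*t^3 - 12*t^2 + 6*t - 1)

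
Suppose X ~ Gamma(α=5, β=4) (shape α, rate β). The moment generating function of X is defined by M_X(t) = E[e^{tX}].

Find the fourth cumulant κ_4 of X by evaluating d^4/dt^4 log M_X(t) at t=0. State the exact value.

M_X(t) = 1024/(4 - t)^5
K_X(t) = log M_X(t) = -5*log(4 - t) + 10*log(2)
D^4[K](t) = 30/(t^4 - 16*t^3 + 96*t^2 - 256*t + 256)

κ_4 = D^4[K](0) = 15/128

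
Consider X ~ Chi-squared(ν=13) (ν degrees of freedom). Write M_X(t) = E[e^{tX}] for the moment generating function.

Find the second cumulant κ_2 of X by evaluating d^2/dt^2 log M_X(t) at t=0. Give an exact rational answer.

κ_2 = K^(2)(0) = 26

M_X(t) = (1 - 2*t)^(-13/2)
K_X(t) = log M_X(t) = -13*log(1 - 2*t)/2
K^(2)(t) = 26/(4*t^2 - 4*t + 1)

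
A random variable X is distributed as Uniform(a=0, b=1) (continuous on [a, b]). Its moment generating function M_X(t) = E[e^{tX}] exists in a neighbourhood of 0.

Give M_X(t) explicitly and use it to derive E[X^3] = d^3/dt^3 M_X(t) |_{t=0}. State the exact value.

M_X(t) = (e^(t) - 1)/t
M′(t) = (t*e^(t) - e^(t) + 1)/t^2
M′′(t) = (t^2*e^(t) - 2*t*e^(t) + 2*e^(t) - 2)/t^3
M′′′(t) = (t^3*e^(t) - 3*t^2*e^(t) + 6*t*e^(t) - 6*e^(t) + 6)/t^4

E[X^3] = M′′′(0) = 1/4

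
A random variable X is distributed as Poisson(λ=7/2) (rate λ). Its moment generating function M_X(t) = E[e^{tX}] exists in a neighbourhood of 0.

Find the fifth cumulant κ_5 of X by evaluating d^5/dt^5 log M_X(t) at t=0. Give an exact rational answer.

κ_5 = D^5[K](0) = 7/2

M_X(t) = e^(7*e^(t)/2 - 7/2)
K_X(t) = log M_X(t) = 7*e^(t)/2 - 7/2
D^5[K](t) = 7*e^(t)/2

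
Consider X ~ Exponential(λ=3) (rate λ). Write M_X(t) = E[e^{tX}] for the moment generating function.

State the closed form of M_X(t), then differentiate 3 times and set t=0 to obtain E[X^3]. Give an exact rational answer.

E[X^3] = M′′′(0) = 2/9

M_X(t) = 3/(3 - t)
M′(t) = 3/(t^2 - 6*t + 9)
M′′(t) = -6/(t^3 - 9*t^2 + 27*t - 27)
M′′′(t) = 18/(t^4 - 12*t^3 + 54*t^2 - 108*t + 81)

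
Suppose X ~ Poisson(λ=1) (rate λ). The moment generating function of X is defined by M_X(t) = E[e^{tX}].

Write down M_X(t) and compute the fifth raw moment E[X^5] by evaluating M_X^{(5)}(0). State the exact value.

M_X(t) = e^(e^(t) - 1)
dM/dt = e^(-1)*e^(t)*e^(e^(t))
d^2M/dt^2 = (e^(2*t)*e^(e^(t)) + e^(t)*e^(e^(t)))*e^(-1)
d^3M/dt^3 = (e^(3*t)*e^(e^(t)) + 3*e^(2*t)*e^(e^(t)) + e^(t)*e^(e^(t)))*e^(-1)
d^4M/dt^4 = (e^(4*t)*e^(e^(t)) + 6*e^(3*t)*e^(e^(t)) + 7*e^(2*t)*e^(e^(t)) + e^(t)*e^(e^(t)))*e^(-1)
d^5M/dt^5 = (e^(5*t)*e^(e^(t)) + 10*e^(4*t)*e^(e^(t)) + 25*e^(3*t)*e^(e^(t)) + 15*e^(2*t)*e^(e^(t)) + e^(t)*e^(e^(t)))*e^(-1)

E[X^5] = d^5M/dt^5 |_{t=0} = 52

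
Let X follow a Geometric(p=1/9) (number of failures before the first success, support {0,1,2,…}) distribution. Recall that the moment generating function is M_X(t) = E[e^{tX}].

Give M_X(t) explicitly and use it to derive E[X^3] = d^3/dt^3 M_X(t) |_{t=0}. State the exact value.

E[X^3] = M′′′(0) = 3464

M_X(t) = 1/(9*(1 - 8*e^(t)/9))
M′(t) = 8*e^(t)/(64*e^(2*t) - 144*e^(t) + 81)
M′′(t) = (-64*e^(2*t) - 72*e^(t))/(512*e^(3*t) - 1728*e^(2*t) + 1944*e^(t) - 729)
M′′′(t) = (512*e^(3*t) + 2304*e^(2*t) + 648*e^(t))/(4096*e^(4*t) - 18432*e^(3*t) + 31104*e^(2*t) - 23328*e^(t) + 6561)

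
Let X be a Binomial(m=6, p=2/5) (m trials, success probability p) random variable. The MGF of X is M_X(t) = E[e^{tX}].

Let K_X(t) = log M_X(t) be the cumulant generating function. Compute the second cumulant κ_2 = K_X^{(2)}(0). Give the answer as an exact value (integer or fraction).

M_X(t) = (2*e^(t)/5 + 3/5)^6
K_X(t) = log M_X(t) = 6*log(2*e^(t)/5 + 3/5)
dK/dt = 12*e^(t)/(2*e^(t) + 3)
d^2K/dt^2 = 36*e^(t)/(4*e^(2*t) + 12*e^(t) + 9)

κ_2 = d^2K/dt^2 |_{t=0} = 36/25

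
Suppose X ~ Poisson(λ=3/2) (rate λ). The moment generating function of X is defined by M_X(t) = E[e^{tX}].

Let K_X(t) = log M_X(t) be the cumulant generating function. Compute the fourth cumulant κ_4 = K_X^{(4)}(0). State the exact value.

M_X(t) = e^(3*e^(t)/2 - 3/2)
K_X(t) = log M_X(t) = 3*e^(t)/2 - 3/2
D^4[K](t) = 3*e^(t)/2

κ_4 = D^4[K](0) = 3/2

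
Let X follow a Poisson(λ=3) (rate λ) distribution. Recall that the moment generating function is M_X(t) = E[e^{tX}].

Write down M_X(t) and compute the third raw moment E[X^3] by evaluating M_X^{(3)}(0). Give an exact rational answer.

E[X^3] = d^3M/dt^3 |_{t=0} = 57

M_X(t) = e^(3*e^(t) - 3)
dM/dt = 3*e^(-3)*e^(t)*e^(3*e^(t))
d^2M/dt^2 = (9*e^(2*t)*e^(3*e^(t)) + 3*e^(t)*e^(3*e^(t)))*e^(-3)
d^3M/dt^3 = (27*e^(3*t)*e^(3*e^(t)) + 27*e^(2*t)*e^(3*e^(t)) + 3*e^(t)*e^(3*e^(t)))*e^(-3)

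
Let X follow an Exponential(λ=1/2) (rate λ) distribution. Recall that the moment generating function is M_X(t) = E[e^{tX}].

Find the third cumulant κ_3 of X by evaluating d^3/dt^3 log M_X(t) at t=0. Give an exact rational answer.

M_X(t) = 1/(2*(1/2 - t))
K_X(t) = log M_X(t) = -log(1/2 - t) - log(2)
K′(t) = -2/(2*t - 1)
K′′(t) = 4/(4*t^2 - 4*t + 1)
K′′′(t) = -16/(8*t^3 - 12*t^2 + 6*t - 1)

κ_3 = K′′′(0) = 16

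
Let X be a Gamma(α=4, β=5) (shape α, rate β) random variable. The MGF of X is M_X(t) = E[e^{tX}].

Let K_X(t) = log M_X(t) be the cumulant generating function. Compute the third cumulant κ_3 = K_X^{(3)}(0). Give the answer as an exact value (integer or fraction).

κ_3 = K′′′(0) = 8/125

M_X(t) = 625/(5 - t)^4
K_X(t) = log M_X(t) = -4*log(5 - t) + 4*log(5)
K′(t) = -4/(t - 5)
K′′(t) = 4/(t^2 - 10*t + 25)
K′′′(t) = -8/(t^3 - 15*t^2 + 75*t - 125)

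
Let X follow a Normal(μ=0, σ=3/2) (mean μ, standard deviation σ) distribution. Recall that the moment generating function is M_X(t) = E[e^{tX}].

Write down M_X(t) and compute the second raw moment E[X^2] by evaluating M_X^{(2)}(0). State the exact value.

M_X(t) = e^(9*t^2/8)
M′(t) = 9*t*e^(9*t^2/8)/4
M′′(t) = 81*t^2*e^(9*t^2/8)/16 + 9*e^(9*t^2/8)/4

E[X^2] = M′′(0) = 9/4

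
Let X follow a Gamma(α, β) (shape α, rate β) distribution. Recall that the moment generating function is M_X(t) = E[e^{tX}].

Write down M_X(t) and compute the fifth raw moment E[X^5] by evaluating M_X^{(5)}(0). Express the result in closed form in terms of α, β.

E[X^5] = D^5[M](0) = α*(α^4 + 10*α^3 + 35*α^2 + 50*α + 24)/β^5

M_X(t) = (β/(β - t))^α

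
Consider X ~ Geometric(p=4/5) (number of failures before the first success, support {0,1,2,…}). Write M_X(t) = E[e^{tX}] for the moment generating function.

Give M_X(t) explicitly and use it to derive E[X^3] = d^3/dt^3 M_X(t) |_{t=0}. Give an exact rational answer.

E[X^3] = d^3M/dt^3 |_{t=0} = 23/32

M_X(t) = 4/(5*(1 - e^(t)/5))
dM/dt = 4*e^(t)/(e^(2*t) - 10*e^(t) + 25)
d^2M/dt^2 = (-4*e^(2*t) - 20*e^(t))/(e^(3*t) - 15*e^(2*t) + 75*e^(t) - 125)
d^3M/dt^3 = (4*e^(3*t) + 80*e^(2*t) + 100*e^(t))/(e^(4*t) - 20*e^(3*t) + 150*e^(2*t) - 500*e^(t) + 625)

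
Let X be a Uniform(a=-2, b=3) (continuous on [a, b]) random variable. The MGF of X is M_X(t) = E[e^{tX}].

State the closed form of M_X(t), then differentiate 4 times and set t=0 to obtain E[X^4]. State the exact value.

M_X(t) = (e^(3*t) - e^(-2*t))/(5*t)
dM/dt = (3*t*e^(5*t) + 2*t - e^(5*t) + 1)*e^(-2*t)/(5*t^2)
d^2M/dt^2 = (9*t^2*e^(5*t) - 4*t^2 - 6*t*e^(5*t) - 4*t + 2*e^(5*t) - 2)*e^(-2*t)/(5*t^3)
d^3M/dt^3 = (27*t^3*e^(5*t) + 8*t^3 - 27*t^2*e^(5*t) + 12*t^2 + 18*t*e^(5*t) + 12*t - 6*e^(5*t) + 6)*e^(-2*t)/(5*t^4)
d^4M/dt^4 = (81*t^4*e^(5*t) - 16*t^4 - 108*t^3*e^(5*t) - 32*t^3 + 108*t^2*e^(5*t) - 48*t^2 - 72*t*e^(5*t) - 48*t + 24*e^(5*t) - 24)*e^(-2*t)/(5*t^5)

E[X^4] = d^4M/dt^4 |_{t=0} = 11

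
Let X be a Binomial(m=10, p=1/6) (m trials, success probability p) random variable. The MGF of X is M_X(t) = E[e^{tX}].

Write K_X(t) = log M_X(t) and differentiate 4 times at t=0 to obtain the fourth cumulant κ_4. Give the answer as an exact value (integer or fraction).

M_X(t) = (e^(t)/6 + 5/6)^10
K_X(t) = log M_X(t) = 10*log(e^(t)/6 + 5/6)
K^(4)(t) = (50*e^(3*t) - 1000*e^(2*t) + 1250*e^(t))/(e^(4*t) + 20*e^(3*t) + 150*e^(2*t) + 500*e^(t) + 625)

κ_4 = K^(4)(0) = 25/108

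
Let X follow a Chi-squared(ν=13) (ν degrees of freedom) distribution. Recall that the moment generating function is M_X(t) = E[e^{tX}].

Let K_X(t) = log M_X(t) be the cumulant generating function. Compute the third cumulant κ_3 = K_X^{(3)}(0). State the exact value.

M_X(t) = (1 - 2*t)^(-13/2)
K_X(t) = log M_X(t) = -13*log(1 - 2*t)/2
K^(3)(t) = -104/(8*t^3 - 12*t^2 + 6*t - 1)

κ_3 = K^(3)(0) = 104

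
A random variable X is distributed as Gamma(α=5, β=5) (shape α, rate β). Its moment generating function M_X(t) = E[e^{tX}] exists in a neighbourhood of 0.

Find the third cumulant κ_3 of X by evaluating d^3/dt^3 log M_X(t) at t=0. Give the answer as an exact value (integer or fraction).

κ_3 = K′′′(0) = 2/25

M_X(t) = 3125/(5 - t)^5
K_X(t) = log M_X(t) = -5*log(5 - t) + 5*log(5)
K′(t) = -5/(t - 5)
K′′(t) = 5/(t^2 - 10*t + 25)
K′′′(t) = -10/(t^3 - 15*t^2 + 75*t - 125)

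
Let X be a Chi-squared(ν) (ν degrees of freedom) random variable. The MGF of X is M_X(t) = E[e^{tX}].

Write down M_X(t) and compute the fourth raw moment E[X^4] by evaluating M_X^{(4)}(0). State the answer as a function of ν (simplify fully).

M_X(t) = (1 - 2*t)^(-ν/2)
D^4[M](t) = (ν^4 + 12*ν^3 + 44*ν^2 + 48*ν)/(16*t^4*(1 - 2*t)^(ν/2) - 32*t^3*(1 - 2*t)^(ν/2) + 24*t^2*(1 - 2*t)^(ν/2) - 8*t*(1 - 2*t)^(ν/2) + (1 - 2*t)^(ν/2))

E[X^4] = D^4[M](0) = ν*(ν^3 + 12*ν^2 + 44*ν + 48)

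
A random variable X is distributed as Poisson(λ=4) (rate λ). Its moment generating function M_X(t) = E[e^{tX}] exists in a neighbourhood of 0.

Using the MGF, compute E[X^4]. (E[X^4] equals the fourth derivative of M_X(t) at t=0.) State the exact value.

M_X(t) = e^(4*e^(t) - 4)
D^4[M](t) = (256*e^(4*t)*e^(4*e^(t)) + 384*e^(3*t)*e^(4*e^(t)) + 112*e^(2*t)*e^(4*e^(t)) + 4*e^(t)*e^(4*e^(t)))*e^(-4)

E[X^4] = D^4[M](0) = 756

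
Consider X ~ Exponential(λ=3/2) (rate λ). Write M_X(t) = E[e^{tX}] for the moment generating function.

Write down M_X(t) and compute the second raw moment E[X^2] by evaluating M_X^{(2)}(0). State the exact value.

E[X^2] = D^2[M](0) = 8/9

M_X(t) = 3/(2*(3/2 - t))
D^2[M](t) = -24/(8*t^3 - 36*t^2 + 54*t - 27)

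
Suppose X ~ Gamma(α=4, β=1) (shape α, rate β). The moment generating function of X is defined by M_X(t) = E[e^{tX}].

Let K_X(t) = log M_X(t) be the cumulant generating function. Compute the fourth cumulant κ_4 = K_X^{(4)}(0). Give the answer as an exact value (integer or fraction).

M_X(t) = (1 - t)^(-4)
K_X(t) = log M_X(t) = -4*log(1 - t)
K′(t) = -4/(t - 1)
K′′(t) = 4/(t^2 - 2*t + 1)
K′′′(t) = -8/(t^3 - 3*t^2 + 3*t - 1)
K′′′′(t) = 24/(t^4 - 4*t^3 + 6*t^2 - 4*t + 1)

κ_4 = K′′′′(0) = 24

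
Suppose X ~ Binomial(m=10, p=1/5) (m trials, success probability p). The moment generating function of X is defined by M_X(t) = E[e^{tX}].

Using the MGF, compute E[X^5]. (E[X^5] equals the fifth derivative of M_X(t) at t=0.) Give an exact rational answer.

E[X^5] = d^5M/dt^5 |_{t=0} = 181448/625

M_X(t) = (e^(t)/5 + 4/5)^10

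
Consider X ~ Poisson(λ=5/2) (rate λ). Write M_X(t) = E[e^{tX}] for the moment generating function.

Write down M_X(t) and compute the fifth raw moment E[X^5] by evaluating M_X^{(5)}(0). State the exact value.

M_X(t) = e^(5*e^(t)/2 - 5/2)
D^5[M](t) = (3125*e^(5*t)*e^(5*e^(t)/2) + 12500*e^(4*t)*e^(5*e^(t)/2) + 12500*e^(3*t)*e^(5*e^(t)/2) + 3000*e^(2*t)*e^(5*e^(t)/2) + 80*e^(t)*e^(5*e^(t)/2))*e^(-5/2)/32

E[X^5] = D^5[M](0) = 31205/32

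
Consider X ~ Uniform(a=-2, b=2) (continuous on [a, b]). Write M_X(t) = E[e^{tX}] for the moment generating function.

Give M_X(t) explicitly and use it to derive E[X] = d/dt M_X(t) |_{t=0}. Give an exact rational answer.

E[X] = dM/dt |_{t=0} = 0

M_X(t) = (e^(2*t) - e^(-2*t))/(4*t)
dM/dt = (2*t*e^(4*t) + 2*t - e^(4*t) + 1)*e^(-2*t)/(4*t^2)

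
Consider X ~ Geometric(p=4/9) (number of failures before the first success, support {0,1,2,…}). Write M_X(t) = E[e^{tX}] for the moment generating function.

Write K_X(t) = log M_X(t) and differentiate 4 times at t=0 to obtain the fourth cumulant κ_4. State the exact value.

κ_4 = d^4K/dt^4 |_{t=0} = 6435/128

M_X(t) = 4/(9*(1 - 5*e^(t)/9))
K_X(t) = log M_X(t) = -log(1 - 5*e^(t)/9) - 2*log(3) + 2*log(2)
dK/dt = -5*e^(t)/(5*e^(t) - 9)
d^2K/dt^2 = 45*e^(t)/(25*e^(2*t) - 90*e^(t) + 81)
d^3K/dt^3 = (-225*e^(2*t) - 405*e^(t))/(125*e^(3*t) - 675*e^(2*t) + 1215*e^(t) - 729)
d^4K/dt^4 = (1125*e^(3*t) + 8100*e^(2*t) + 3645*e^(t))/(625*e^(4*t) - 4500*e^(3*t) + 12150*e^(2*t) - 14580*e^(t) + 6561)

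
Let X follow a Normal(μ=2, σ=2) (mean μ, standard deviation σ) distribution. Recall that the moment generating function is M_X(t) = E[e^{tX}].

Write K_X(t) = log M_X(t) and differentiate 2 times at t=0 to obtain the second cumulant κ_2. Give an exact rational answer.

M_X(t) = e^(2*t^2 + 2*t)
K_X(t) = log M_X(t) = 2*t^2 + 2*t
K′(t) = 4*t + 2
K′′(t) = 4

κ_2 = K′′(0) = 4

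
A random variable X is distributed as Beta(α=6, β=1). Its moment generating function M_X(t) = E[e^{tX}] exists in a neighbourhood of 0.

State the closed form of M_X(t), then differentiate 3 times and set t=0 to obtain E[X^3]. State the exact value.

E[X^3] = M^(3)(0) = 2/3

M_X(t) = ₁F₁(6; 7; t)
M^(3)(t) = 2*₁F₁(9; 10; t)/3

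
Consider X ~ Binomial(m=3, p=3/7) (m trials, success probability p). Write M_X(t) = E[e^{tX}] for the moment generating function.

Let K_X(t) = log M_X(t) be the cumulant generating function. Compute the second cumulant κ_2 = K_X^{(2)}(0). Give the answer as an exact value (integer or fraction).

M_X(t) = (3*e^(t)/7 + 4/7)^3
K_X(t) = log M_X(t) = 3*log(3*e^(t)/7 + 4/7)
D^2[K](t) = 36*e^(t)/(9*e^(2*t) + 24*e^(t) + 16)

κ_2 = D^2[K](0) = 36/49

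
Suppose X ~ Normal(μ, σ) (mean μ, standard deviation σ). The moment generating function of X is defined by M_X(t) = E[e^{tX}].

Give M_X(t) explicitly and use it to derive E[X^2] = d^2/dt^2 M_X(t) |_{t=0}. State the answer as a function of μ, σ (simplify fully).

M_X(t) = e^(μ*t + σ^2*t^2/2)
dM/dt = μ*e^(μ*t)*e^(σ^2*t^2/2) + σ^2*t*e^(μ*t)*e^(σ^2*t^2/2)
d^2M/dt^2 = μ^2*e^(μ*t)*e^(σ^2*t^2/2) + 2*μ*σ^2*t*e^(μ*t)*e^(σ^2*t^2/2) + σ^4*t^2*e^(μ*t)*e^(σ^2*t^2/2) + σ^2*e^(μ*t)*e^(σ^2*t^2/2)

E[X^2] = d^2M/dt^2 |_{t=0} = μ^2 + σ^2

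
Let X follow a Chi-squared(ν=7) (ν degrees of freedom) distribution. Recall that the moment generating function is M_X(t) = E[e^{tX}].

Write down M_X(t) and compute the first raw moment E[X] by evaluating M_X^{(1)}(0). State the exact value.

M_X(t) = (1 - 2*t)^(-7/2)
dM/dt = 7/(16*t^4*√(1 - 2*t) - 32*t^3*√(1 - 2*t) + 24*t^2*√(1 - 2*t) - 8*t*√(1 - 2*t) + √(1 - 2*t))

E[X] = dM/dt |_{t=0} = 7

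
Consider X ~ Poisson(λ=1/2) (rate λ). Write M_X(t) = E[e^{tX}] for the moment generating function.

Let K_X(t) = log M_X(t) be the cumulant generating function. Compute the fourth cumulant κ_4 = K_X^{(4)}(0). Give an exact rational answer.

M_X(t) = e^(e^(t)/2 - 1/2)
K_X(t) = log M_X(t) = e^(t)/2 - 1/2
K′(t) = e^(t)/2
K′′(t) = e^(t)/2
K′′′(t) = e^(t)/2
K′′′′(t) = e^(t)/2

κ_4 = K′′′′(0) = 1/2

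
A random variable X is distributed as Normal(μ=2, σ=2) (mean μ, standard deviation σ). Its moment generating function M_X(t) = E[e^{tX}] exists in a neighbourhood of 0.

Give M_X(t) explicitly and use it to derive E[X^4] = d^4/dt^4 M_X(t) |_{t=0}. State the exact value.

E[X^4] = D^4[M](0) = 160

M_X(t) = e^(2*t^2 + 2*t)
D^4[M](t) = 256*t^4*e^(2*t)*e^(2*t^2) + 512*t^3*e^(2*t)*e^(2*t^2) + 768*t^2*e^(2*t)*e^(2*t^2) + 512*t*e^(2*t)*e^(2*t^2) + 160*e^(2*t)*e^(2*t^2)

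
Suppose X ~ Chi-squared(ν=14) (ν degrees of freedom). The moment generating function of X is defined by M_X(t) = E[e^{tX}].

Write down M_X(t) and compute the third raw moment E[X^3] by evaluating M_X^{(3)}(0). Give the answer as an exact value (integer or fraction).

M_X(t) = (1 - 2*t)^(-7)
dM/dt = 14/(256*t^8 - 1024*t^7 + 1792*t^6 - 1792*t^5 + 1120*t^4 - 448*t^3 + 112*t^2 - 16*t + 1)
d^2M/dt^2 = -224/(512*t^9 - 2304*t^8 + 4608*t^7 - 5376*t^6 + 4032*t^5 - 2016*t^4 + 672*t^3 - 144*t^2 + 18*t - 1)
d^3M/dt^3 = 4032/(1024*t^10 - 5120*t^9 + 11520*t^8 - 15360*t^7 + 13440*t^6 - 8064*t^5 + 3360*t^4 - 960*t^3 + 180*t^2 - 20*t + 1)

E[X^3] = d^3M/dt^3 |_{t=0} = 4032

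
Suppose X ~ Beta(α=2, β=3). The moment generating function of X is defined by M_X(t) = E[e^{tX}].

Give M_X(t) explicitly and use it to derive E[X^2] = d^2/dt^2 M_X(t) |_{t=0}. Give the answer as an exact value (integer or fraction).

E[X^2] = M^(2)(0) = 1/5

M_X(t) = ₁F₁(2; 5; t)
M^(2)(t) = ₁F₁(4; 7; t)/5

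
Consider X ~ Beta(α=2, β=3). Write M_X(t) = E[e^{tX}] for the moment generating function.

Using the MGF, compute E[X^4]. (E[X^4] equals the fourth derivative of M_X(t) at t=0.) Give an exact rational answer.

E[X^4] = M^(4)(0) = 1/14

M_X(t) = ₁F₁(2; 5; t)
M^(4)(t) = ₁F₁(6; 9; t)/14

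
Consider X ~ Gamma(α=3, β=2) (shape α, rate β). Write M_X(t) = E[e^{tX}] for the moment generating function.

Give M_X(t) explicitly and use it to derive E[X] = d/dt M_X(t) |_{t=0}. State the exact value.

E[X] = M′(0) = 3/2

M_X(t) = 8/(2 - t)^3
M′(t) = 24/(t^4 - 8*t^3 + 24*t^2 - 32*t + 16)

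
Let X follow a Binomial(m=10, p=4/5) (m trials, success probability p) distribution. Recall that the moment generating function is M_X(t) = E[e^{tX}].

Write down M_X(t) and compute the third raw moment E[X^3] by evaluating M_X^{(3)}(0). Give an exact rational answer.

E[X^3] = D^3[M](0) = 13736/25

M_X(t) = (4*e^(t)/5 + 1/5)^10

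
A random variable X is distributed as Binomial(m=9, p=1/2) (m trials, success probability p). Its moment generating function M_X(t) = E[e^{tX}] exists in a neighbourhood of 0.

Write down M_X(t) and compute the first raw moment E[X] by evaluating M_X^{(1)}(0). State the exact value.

E[X] = D[M](0) = 9/2

M_X(t) = (e^(t)/2 + 1/2)^9
D[M](t) = 9*e^(9*t)/512 + 9*e^(8*t)/64 + 63*e^(7*t)/128 + 63*e^(6*t)/64 + 315*e^(5*t)/256 + 63*e^(4*t)/64 + 63*e^(3*t)/128 + 9*e^(2*t)/64 + 9*e^(t)/512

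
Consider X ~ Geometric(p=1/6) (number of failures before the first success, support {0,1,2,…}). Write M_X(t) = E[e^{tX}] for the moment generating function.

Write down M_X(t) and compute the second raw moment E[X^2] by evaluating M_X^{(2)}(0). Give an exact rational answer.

M_X(t) = 1/(6*(1 - 5*e^(t)/6))
M′(t) = 5*e^(t)/(25*e^(2*t) - 60*e^(t) + 36)
M′′(t) = (-25*e^(2*t) - 30*e^(t))/(125*e^(3*t) - 450*e^(2*t) + 540*e^(t) - 216)

E[X^2] = M′′(0) = 55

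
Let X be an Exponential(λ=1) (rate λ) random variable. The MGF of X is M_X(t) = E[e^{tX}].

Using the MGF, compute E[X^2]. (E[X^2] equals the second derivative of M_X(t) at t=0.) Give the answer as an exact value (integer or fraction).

E[X^2] = D^2[M](0) = 2

M_X(t) = 1/(1 - t)
D^2[M](t) = -2/(t^3 - 3*t^2 + 3*t - 1)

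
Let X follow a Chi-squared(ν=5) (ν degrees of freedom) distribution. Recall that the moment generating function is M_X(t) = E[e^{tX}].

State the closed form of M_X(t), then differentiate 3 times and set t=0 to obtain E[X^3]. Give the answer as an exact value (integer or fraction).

M_X(t) = (1 - 2*t)^(-5/2)
D^3[M](t) = -315/(32*t^5*√(1 - 2*t) - 80*t^4*√(1 - 2*t) + 80*t^3*√(1 - 2*t) - 40*t^2*√(1 - 2*t) + 10*t*√(1 - 2*t) - √(1 - 2*t))

E[X^3] = D^3[M](0) = 315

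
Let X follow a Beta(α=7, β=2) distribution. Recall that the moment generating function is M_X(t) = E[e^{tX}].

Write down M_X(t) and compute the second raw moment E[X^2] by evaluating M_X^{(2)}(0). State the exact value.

E[X^2] = M′′(0) = 28/45

M_X(t) = ₁F₁(7; 9; t)
M′(t) = 7*₁F₁(8; 10; t)/9
M′′(t) = 28*₁F₁(9; 11; t)/45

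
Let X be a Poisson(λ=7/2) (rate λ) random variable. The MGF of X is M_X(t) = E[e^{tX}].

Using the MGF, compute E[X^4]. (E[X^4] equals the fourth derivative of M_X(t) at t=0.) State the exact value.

M_X(t) = e^(7*e^(t)/2 - 7/2)
dM/dt = 7*e^(-7/2)*e^(t)*e^(7*e^(t)/2)/2
d^2M/dt^2 = (49*e^(2*t)*e^(7*e^(t)/2) + 14*e^(t)*e^(7*e^(t)/2))*e^(-7/2)/4
d^3M/dt^3 = (343*e^(3*t)*e^(7*e^(t)/2) + 294*e^(2*t)*e^(7*e^(t)/2) + 28*e^(t)*e^(7*e^(t)/2))*e^(-7/2)/8
d^4M/dt^4 = (2401*e^(4*t)*e^(7*e^(t)/2) + 4116*e^(3*t)*e^(7*e^(t)/2) + 1372*e^(2*t)*e^(7*e^(t)/2) + 56*e^(t)*e^(7*e^(t)/2))*e^(-7/2)/16

E[X^4] = d^4M/dt^4 |_{t=0} = 7945/16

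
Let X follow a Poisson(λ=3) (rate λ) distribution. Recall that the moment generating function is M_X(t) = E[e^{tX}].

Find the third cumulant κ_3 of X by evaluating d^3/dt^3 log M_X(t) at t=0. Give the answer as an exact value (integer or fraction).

M_X(t) = e^(3*e^(t) - 3)
K_X(t) = log M_X(t) = 3*e^(t) - 3
K^(3)(t) = 3*e^(t)

κ_3 = K^(3)(0) = 3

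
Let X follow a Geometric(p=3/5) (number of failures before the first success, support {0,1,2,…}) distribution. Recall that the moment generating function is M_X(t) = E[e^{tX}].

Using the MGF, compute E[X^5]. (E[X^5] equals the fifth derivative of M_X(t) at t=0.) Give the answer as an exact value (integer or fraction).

E[X^5] = M^(5)(0) = 9854/81

M_X(t) = 3/(5*(1 - 2*e^(t)/5))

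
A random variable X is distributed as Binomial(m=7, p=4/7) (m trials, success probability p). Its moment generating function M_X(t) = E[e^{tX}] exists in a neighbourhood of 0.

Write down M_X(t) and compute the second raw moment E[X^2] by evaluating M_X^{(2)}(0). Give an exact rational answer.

E[X^2] = D^2[M](0) = 124/7

M_X(t) = (4*e^(t)/7 + 3/7)^7
D^2[M](t) = 16384*e^(7*t)/16807 + 442368*e^(6*t)/117649 + 691200*e^(5*t)/117649 + 552960*e^(4*t)/117649 + 233280*e^(3*t)/117649 + 46656*e^(2*t)/117649 + 2916*e^(t)/117649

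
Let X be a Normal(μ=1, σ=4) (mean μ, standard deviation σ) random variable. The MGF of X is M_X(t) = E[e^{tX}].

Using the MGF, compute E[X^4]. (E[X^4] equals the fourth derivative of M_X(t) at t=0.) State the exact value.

E[X^4] = M^(4)(0) = 865

M_X(t) = e^(8*t^2 + t)
M^(4)(t) = 65536*t^4*e^(t)*e^(8*t^2) + 16384*t^3*e^(t)*e^(8*t^2) + 26112*t^2*e^(t)*e^(8*t^2) + 3136*t*e^(t)*e^(8*t^2) + 865*e^(t)*e^(8*t^2)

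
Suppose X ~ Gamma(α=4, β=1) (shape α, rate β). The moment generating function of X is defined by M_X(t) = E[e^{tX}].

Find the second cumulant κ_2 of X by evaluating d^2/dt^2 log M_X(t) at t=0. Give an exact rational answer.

M_X(t) = (1 - t)^(-4)
K_X(t) = log M_X(t) = -4*log(1 - t)
K^(2)(t) = 4/(t^2 - 2*t + 1)

κ_2 = K^(2)(0) = 4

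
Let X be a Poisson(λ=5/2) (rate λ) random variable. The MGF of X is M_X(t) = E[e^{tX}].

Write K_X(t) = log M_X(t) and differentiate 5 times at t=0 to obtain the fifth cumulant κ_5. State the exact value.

κ_5 = D^5[K](0) = 5/2

M_X(t) = e^(5*e^(t)/2 - 5/2)
K_X(t) = log M_X(t) = 5*e^(t)/2 - 5/2
D^5[K](t) = 5*e^(t)/2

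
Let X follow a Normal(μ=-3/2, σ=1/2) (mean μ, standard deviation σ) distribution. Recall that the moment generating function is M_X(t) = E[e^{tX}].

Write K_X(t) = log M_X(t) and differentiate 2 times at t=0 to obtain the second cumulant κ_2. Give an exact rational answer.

κ_2 = D^2[K](0) = 1/4

M_X(t) = e^(t^2/8 - 3*t/2)
K_X(t) = log M_X(t) = t^2/8 - 3*t/2
D^2[K](t) = 1/4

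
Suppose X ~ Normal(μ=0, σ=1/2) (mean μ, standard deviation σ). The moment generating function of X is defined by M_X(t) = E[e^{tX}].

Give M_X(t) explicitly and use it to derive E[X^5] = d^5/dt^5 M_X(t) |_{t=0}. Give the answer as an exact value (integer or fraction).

E[X^5] = D^5[M](0) = 0

M_X(t) = e^(t^2/8)
D^5[M](t) = t^5*e^(t^2/8)/1024 + 5*t^3*e^(t^2/8)/128 + 15*t*e^(t^2/8)/64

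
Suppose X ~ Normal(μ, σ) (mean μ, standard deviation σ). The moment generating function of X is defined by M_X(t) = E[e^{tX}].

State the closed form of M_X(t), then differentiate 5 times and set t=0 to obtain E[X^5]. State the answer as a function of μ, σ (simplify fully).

E[X^5] = d^5M/dt^5 |_{t=0} = μ*(μ^4 + 10*μ^2*σ^2 + 15*σ^4)

M_X(t) = e^(μ*t + σ^2*t^2/2)
dM/dt = μ*e^(μ*t)*e^(σ^2*t^2/2) + σ^2*t*e^(μ*t)*e^(σ^2*t^2/2)
d^2M/dt^2 = μ^2*e^(μ*t)*e^(σ^2*t^2/2) + 2*μ*σ^2*t*e^(μ*t)*e^(σ^2*t^2/2) + σ^4*t^2*e^(μ*t)*e^(σ^2*t^2/2) + σ^2*e^(μ*t)*e^(σ^2*t^2/2)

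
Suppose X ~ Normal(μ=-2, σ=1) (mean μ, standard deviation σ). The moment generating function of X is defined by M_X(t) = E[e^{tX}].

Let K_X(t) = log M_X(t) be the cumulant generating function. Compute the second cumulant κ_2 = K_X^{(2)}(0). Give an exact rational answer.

κ_2 = d^2K/dt^2 |_{t=0} = 1

M_X(t) = e^(t^2/2 - 2*t)
K_X(t) = log M_X(t) = t^2/2 - 2*t
dK/dt = t - 2
d^2K/dt^2 = 1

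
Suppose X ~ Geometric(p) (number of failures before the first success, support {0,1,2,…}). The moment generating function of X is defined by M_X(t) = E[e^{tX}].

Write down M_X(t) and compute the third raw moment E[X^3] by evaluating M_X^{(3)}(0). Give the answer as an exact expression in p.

M_X(t) = p/(-(1 - p)*e^(t) + 1)

E[X^3] = D^3[M](0) = -1 + 7/p - 12/p^2 + 6/p^3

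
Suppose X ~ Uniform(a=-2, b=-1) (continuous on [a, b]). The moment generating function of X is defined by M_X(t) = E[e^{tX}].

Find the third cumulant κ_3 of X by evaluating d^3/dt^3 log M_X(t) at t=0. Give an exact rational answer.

κ_3 = D^3[K](0) = 0

M_X(t) = (e^(-t) - e^(-2*t))/t
K_X(t) = log M_X(t) = -log(t) + log(e^(-t) - e^(-2*t))
D^3[K](t) = (t^3*e^(2*t) + t^3*e^(t) - 2*e^(3*t) + 6*e^(2*t) - 6*e^(t) + 2)/(t^3*e^(3*t) - 3*t^3*e^(2*t) + 3*t^3*e^(t) - t^3)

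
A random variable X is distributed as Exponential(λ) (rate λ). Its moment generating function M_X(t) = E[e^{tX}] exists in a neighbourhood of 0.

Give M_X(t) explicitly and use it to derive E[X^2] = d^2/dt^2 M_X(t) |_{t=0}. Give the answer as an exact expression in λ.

E[X^2] = M′′(0) = 2/λ^2

M_X(t) = λ/(λ - t)
M′(t) = λ/(λ^2 - 2*λ*t + t^2)
M′′(t) = -2*λ/(-λ^3 + 3*λ^2*t - 3*λ*t^2 + t^3)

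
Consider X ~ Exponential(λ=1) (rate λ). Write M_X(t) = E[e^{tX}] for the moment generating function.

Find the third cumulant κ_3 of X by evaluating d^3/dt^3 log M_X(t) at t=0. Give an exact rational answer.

κ_3 = D^3[K](0) = 2

M_X(t) = 1/(1 - t)
K_X(t) = log M_X(t) = -log(1 - t)
D^3[K](t) = -2/(t^3 - 3*t^2 + 3*t - 1)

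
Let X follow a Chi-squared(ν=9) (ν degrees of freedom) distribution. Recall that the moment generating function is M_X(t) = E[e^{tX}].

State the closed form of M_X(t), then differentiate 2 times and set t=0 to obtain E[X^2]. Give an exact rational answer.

M_X(t) = (1 - 2*t)^(-9/2)
dM/dt = -9/(32*t^5*√(1 - 2*t) - 80*t^4*√(1 - 2*t) + 80*t^3*√(1 - 2*t) - 40*t^2*√(1 - 2*t) + 10*t*√(1 - 2*t) - √(1 - 2*t))
d^2M/dt^2 = 99/(64*t^6*√(1 - 2*t) - 192*t^5*√(1 - 2*t) + 240*t^4*√(1 - 2*t) - 160*t^3*√(1 - 2*t) + 60*t^2*√(1 - 2*t) - 12*t*√(1 - 2*t) + √(1 - 2*t))

E[X^2] = d^2M/dt^2 |_{t=0} = 99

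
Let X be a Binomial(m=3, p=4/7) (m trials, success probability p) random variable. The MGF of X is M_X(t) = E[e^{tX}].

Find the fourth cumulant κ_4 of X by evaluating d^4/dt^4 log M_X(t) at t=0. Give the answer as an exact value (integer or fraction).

κ_4 = K′′′′(0) = -828/2401

M_X(t) = (4*e^(t)/7 + 3/7)^3
K_X(t) = log M_X(t) = 3*log(4*e^(t)/7 + 3/7)
K′(t) = 12*e^(t)/(4*e^(t) + 3)
K′′(t) = 36*e^(t)/(16*e^(2*t) + 24*e^(t) + 9)
K′′′(t) = (-144*e^(2*t) + 108*e^(t))/(64*e^(3*t) + 144*e^(2*t) + 108*e^(t) + 27)
K′′′′(t) = (576*e^(3*t) - 1728*e^(2*t) + 324*e^(t))/(256*e^(4*t) + 768*e^(3*t) + 864*e^(2*t) + 432*e^(t) + 81)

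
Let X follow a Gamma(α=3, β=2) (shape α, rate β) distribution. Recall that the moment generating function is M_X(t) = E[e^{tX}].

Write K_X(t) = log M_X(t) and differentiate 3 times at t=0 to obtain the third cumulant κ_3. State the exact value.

κ_3 = D^3[K](0) = 3/4

M_X(t) = 8/(2 - t)^3
K_X(t) = log M_X(t) = -3*log(2 - t) + 3*log(2)
D^3[K](t) = -6/(t^3 - 6*t^2 + 12*t - 8)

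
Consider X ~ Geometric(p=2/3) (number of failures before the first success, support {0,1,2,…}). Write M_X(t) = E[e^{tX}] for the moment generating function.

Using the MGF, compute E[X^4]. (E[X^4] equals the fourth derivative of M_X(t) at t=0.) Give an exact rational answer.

E[X^4] = M^(4)(0) = 10

M_X(t) = 2/(3*(1 - e^(t)/3))
M^(4)(t) = (-2*e^(4*t) - 66*e^(3*t) - 198*e^(2*t) - 54*e^(t))/(e^(5*t) - 15*e^(4*t) + 90*e^(3*t) - 270*e^(2*t) + 405*e^(t) - 243)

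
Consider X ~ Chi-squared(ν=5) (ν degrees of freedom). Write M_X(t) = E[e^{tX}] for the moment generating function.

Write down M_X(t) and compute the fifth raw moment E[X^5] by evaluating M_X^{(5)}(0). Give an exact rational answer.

E[X^5] = D^5[M](0) = 45045

M_X(t) = (1 - 2*t)^(-5/2)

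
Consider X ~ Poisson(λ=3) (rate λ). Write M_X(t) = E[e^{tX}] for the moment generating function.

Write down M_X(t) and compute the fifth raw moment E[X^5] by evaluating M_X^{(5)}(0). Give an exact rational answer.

M_X(t) = e^(3*e^(t) - 3)
dM/dt = 3*e^(-3)*e^(t)*e^(3*e^(t))
d^2M/dt^2 = (9*e^(2*t)*e^(3*e^(t)) + 3*e^(t)*e^(3*e^(t)))*e^(-3)
d^3M/dt^3 = (27*e^(3*t)*e^(3*e^(t)) + 27*e^(2*t)*e^(3*e^(t)) + 3*e^(t)*e^(3*e^(t)))*e^(-3)
d^4M/dt^4 = (81*e^(4*t)*e^(3*e^(t)) + 162*e^(3*t)*e^(3*e^(t)) + 63*e^(2*t)*e^(3*e^(t)) + 3*e^(t)*e^(3*e^(t)))*e^(-3)
d^5M/dt^5 = (243*e^(5*t)*e^(3*e^(t)) + 810*e^(4*t)*e^(3*e^(t)) + 675*e^(3*t)*e^(3*e^(t)) + 135*e^(2*t)*e^(3*e^(t)) + 3*e^(t)*e^(3*e^(t)))*e^(-3)

E[X^5] = d^5M/dt^5 |_{t=0} = 1866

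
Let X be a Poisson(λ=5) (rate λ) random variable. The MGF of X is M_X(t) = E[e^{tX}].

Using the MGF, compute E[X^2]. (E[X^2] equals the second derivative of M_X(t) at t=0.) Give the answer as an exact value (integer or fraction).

E[X^2] = M^(2)(0) = 30

M_X(t) = e^(5*e^(t) - 5)
M^(2)(t) = (25*e^(2*t)*e^(5*e^(t)) + 5*e^(t)*e^(5*e^(t)))*e^(-5)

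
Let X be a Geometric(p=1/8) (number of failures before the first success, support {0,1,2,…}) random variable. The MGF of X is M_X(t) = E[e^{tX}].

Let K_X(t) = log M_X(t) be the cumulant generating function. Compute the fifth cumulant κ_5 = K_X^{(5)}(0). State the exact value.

κ_5 = d^5K/dt^5 |_{t=0} = 565320

M_X(t) = 1/(8*(1 - 7*e^(t)/8))
K_X(t) = log M_X(t) = -log(1 - 7*e^(t)/8) - 3*log(2)
dK/dt = -7*e^(t)/(7*e^(t) - 8)
d^2K/dt^2 = 56*e^(t)/(49*e^(2*t) - 112*e^(t) + 64)
d^3K/dt^3 = (-392*e^(2*t) - 448*e^(t))/(343*e^(3*t) - 1176*e^(2*t) + 1344*e^(t) - 512)
d^4K/dt^4 = (2744*e^(3*t) + 12544*e^(2*t) + 3584*e^(t))/(2401*e^(4*t) - 10976*e^(3*t) + 18816*e^(2*t) - 14336*e^(t) + 4096)
d^5K/dt^5 = (-19208*e^(4*t) - 241472*e^(3*t) - 275968*e^(2*t) - 28672*e^(t))/(16807*e^(5*t) - 96040*e^(4*t) + 219520*e^(3*t) - 250880*e^(2*t) + 143360*e^(t) - 32768)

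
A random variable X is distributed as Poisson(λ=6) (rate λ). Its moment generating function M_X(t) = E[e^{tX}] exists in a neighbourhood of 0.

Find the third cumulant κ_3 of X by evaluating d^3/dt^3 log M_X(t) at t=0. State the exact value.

κ_3 = K′′′(0) = 6

M_X(t) = e^(6*e^(t) - 6)
K_X(t) = log M_X(t) = 6*e^(t) - 6
K′(t) = 6*e^(t)
K′′(t) = 6*e^(t)
K′′′(t) = 6*e^(t)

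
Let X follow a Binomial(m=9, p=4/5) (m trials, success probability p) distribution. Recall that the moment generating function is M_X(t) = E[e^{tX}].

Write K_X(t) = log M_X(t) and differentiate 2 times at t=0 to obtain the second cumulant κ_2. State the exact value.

M_X(t) = (4*e^(t)/5 + 1/5)^9
K_X(t) = log M_X(t) = 9*log(4*e^(t)/5 + 1/5)
dK/dt = 36*e^(t)/(4*e^(t) + 1)
d^2K/dt^2 = 36*e^(t)/(16*e^(2*t) + 8*e^(t) + 1)

κ_2 = d^2K/dt^2 |_{t=0} = 36/25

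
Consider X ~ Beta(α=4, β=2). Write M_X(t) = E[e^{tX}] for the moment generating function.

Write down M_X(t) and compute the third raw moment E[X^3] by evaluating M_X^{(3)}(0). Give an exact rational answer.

E[X^3] = D^3[M](0) = 5/14

M_X(t) = ₁F₁(4; 6; t)
D^3[M](t) = 5*₁F₁(7; 9; t)/14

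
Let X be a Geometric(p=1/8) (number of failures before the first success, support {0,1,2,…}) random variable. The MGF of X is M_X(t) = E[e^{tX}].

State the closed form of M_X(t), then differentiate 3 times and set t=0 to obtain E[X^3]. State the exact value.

E[X^3] = M^(3)(0) = 2359

M_X(t) = 1/(8*(1 - 7*e^(t)/8))
M^(3)(t) = (343*e^(3*t) + 1568*e^(2*t) + 448*e^(t))/(2401*e^(4*t) - 10976*e^(3*t) + 18816*e^(2*t) - 14336*e^(t) + 4096)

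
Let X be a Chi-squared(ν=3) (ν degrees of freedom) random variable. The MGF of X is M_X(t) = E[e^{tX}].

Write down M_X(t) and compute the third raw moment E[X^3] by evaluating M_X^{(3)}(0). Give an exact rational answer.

E[X^3] = d^3M/dt^3 |_{t=0} = 105

M_X(t) = (1 - 2*t)^(-3/2)
dM/dt = 3/(4*t^2*√(1 - 2*t) - 4*t*√(1 - 2*t) + √(1 - 2*t))
d^2M/dt^2 = -15/(8*t^3*√(1 - 2*t) - 12*t^2*√(1 - 2*t) + 6*t*√(1 - 2*t) - √(1 - 2*t))
d^3M/dt^3 = 105/(16*t^4*√(1 - 2*t) - 32*t^3*√(1 - 2*t) + 24*t^2*√(1 - 2*t) - 8*t*√(1 - 2*t) + √(1 - 2*t))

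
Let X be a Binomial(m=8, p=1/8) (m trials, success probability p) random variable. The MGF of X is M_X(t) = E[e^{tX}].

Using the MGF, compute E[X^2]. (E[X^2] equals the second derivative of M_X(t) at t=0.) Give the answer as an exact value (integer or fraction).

M_X(t) = (e^(t)/8 + 7/8)^8

E[X^2] = M′′(0) = 15/8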